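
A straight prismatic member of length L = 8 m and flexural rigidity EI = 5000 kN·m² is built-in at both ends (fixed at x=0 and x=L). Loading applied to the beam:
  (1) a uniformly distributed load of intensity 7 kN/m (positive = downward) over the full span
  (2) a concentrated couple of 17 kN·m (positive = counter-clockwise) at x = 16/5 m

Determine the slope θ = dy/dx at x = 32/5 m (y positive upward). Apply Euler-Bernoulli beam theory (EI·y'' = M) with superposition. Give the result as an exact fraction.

Load 1 — uniform load w=7 kN/m over full span:
  θ_1 = -wx(L-x)(L-2x)/(12EI) = -7·(32/5)·(8-(32/5))·(8-2·(32/5))/(12·5000) = 448/78125 rad
Load 2 — applied couple M₀=17 kN·m at a=16/5 m (b=L-a=24/5):
  θ_2 = (R_Ax²/2 - M_Ax - M₀(x-a))/EI  [x>a] with R_A=153/50, M_A=51/25 = ((153/50)·(32/5)²/2 - (51/25)·(32/5) - 17·((32/5)-(16/5)))/5000 = -374/390625 rad
Superposition: θ = Σ θ_i = 1866/390625 rad ≈ 0.004777 rad

θ(32/5) = 1866/390625 rad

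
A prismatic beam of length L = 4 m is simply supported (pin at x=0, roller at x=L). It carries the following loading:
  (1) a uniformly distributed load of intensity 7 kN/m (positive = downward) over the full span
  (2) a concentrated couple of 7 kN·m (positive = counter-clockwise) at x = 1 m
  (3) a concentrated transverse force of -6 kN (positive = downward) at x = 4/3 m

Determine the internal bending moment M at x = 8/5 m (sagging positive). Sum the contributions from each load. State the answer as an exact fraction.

Load 1 — uniform load w=7 kN/m over full span:
  M_1 = wx(L-x)/2 = 7·(8/5)·(4-(8/5))/2 = 336/25 kN·m
Load 2 — applied couple M₀=7 kN·m at a=1 m (b=L-a=3):
  M_2 = M₀x/L - M₀  [x>a] = 7·(8/5)/4 - 7 = -21/5 kN·m
Load 3 — point force P=-6 kN at a=4/3 m (b=L-a=8/3):
  M_3 = Pa(L-x)/L  [x>a] = (-6)·(4/3)·(4-(8/5))/4 = -24/5 kN·m
Superposition: M = Σ M_i = 111/25 kN·m ≈ 4.440000 kN·m

M(8/5) = 111/25 kN·m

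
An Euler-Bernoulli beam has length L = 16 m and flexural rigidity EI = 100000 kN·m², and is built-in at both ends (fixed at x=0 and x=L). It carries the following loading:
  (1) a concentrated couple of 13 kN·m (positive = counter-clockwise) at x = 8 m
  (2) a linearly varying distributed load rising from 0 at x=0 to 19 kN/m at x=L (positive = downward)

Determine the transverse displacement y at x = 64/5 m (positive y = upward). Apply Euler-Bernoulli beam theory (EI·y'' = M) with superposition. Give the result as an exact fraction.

y(64/5) = -1074911/146484375 m

Load 1 — applied couple M₀=13 kN·m at a=8 m (b=L-a=8):
  y_1 = (R_Ax³/6 - M_Ax²/2 - M₀(x-a)²/2)/EI  [x>a] with R_A=39/32, M_A=13/4 = ((39/32)·(64/5)³/6 - (13/4)·(64/5)²/2 - 13·((64/5)-8)²/2)/100000 = 39/390625 m
Load 2 — triangular load w₀=19 kN/m (0→w₀ over full span):
  y_2 = -w₀x²(L-x)²(x+2L)/(120LEI) = -19·(64/5)²·(16-(64/5))²·((64/5)+2·16)/(120·16·100000) = -1089536/146484375 m
Superposition: y = Σ y_i = -1074911/146484375 m ≈ -0.007338 m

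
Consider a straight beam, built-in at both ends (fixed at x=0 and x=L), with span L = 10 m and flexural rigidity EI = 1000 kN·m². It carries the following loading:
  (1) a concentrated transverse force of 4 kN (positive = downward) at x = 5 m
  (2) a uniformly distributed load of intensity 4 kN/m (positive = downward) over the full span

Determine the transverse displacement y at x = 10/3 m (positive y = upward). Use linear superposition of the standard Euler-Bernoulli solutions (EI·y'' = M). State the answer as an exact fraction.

y(10/3) = -95/972 m

Load 1 — point force P=4 kN at a=5 m (b=L-a=5):
  y_1 = -Pb²x²(3aL-(3a+b)x)/(6L³EI)  [x≤a] = -4·5²·(10/3)²·(3·5·10-(3·5+5)·(10/3))/(6·10³·1000) = -5/324 m
Load 2 — uniform load w=4 kN/m over full span:
  y_2 = -wx²(L-x)²/(24EI) = -4·(10/3)²·(10-(10/3))²/(24·1000) = -20/243 m
Superposition: y = Σ y_i = -95/972 m ≈ -0.097737 m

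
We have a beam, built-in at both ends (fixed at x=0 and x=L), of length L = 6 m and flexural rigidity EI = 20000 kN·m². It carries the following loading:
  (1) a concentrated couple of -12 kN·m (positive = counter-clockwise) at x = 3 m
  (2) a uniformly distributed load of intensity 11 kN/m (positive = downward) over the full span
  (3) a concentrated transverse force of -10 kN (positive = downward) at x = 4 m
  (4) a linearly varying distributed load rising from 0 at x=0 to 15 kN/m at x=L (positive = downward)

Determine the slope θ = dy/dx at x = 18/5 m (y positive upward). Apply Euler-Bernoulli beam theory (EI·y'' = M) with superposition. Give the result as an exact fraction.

θ(18/5) = 389/625000 rad

Load 1 — applied couple M₀=-12 kN·m at a=3 m (b=L-a=3):
  θ_1 = (R_Ax²/2 - M_Ax - M₀(x-a))/EI  [x>a] with R_A=-3, M_A=-3 = ((-3)·(18/5)²/2 - (-3)·(18/5) - (-12)·((18/5)-3))/20000 = -9/125000 rad
Load 2 — uniform load w=11 kN/m over full span:
  θ_2 = -wx(L-x)(L-2x)/(12EI) = -11·(18/5)·(6-(18/5))·(6-2·(18/5))/(12·20000) = 297/625000 rad
Load 3 — point force P=-10 kN at a=4 m (b=L-a=2):
  θ_3 = -Pb²x(2aL-(3a+b)x)/(2L³EI)  [x≤a] = -(-10)·2²·(18/5)·(2·4·6-(3·4+2)·(18/5))/(2·6³·20000) = -1/25000 rad
Load 4 — triangular load w₀=15 kN/m (0→w₀ over full span):
  θ_4 = -w₀(2x(L-x)(L-2x)(x+2L)+x²(L-x)²)/(120LEI) = -15·(2·(18/5)·(6-(18/5))·(6-2·(18/5))·((18/5)+2·6)+(18/5)²·(6-(18/5))²)/(120·6·20000) = 81/312500 rad
Superposition: θ = Σ θ_i = 389/625000 rad ≈ 0.000622 rad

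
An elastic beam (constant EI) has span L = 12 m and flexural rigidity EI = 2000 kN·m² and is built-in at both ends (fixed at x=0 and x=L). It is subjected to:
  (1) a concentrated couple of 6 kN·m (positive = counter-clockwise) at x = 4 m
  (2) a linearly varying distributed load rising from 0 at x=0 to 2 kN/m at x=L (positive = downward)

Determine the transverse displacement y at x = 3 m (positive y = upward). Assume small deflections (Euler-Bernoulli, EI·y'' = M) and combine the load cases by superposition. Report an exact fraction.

y(3) = -1947/160000 m

Load 1 — applied couple M₀=6 kN·m at a=4 m (b=L-a=8):
  y_1 = (R_Ax³/6 - M_Ax²/2)/EI  [x≤a] with R_A=2/3, M_A=0 = ((2/3)·3³/6 - 0·3²/2)/2000 = 3/2000 m
Load 2 — triangular load w₀=2 kN/m (0→w₀ over full span):
  y_2 = -w₀x²(L-x)²(x+2L)/(120LEI) = -2·3²·(12-3)²·(3+2·12)/(120·12·2000) = -2187/160000 m
Superposition: y = Σ y_i = -1947/160000 m ≈ -0.012169 m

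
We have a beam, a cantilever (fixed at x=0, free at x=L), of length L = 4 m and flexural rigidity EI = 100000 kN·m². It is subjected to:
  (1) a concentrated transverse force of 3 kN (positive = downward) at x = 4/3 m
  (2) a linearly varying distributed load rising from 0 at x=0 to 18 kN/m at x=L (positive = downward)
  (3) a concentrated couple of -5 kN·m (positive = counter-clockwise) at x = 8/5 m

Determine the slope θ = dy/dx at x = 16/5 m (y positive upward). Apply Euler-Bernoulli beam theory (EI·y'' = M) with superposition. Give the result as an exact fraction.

Load 1 — point force P=3 kN at a=4/3 m (b=L-a=8/3):
  θ_1 = -Pa²/(2EI)  [x>a] = -3·(4/3)²/(2·100000) = -1/37500 rad
Load 2 — triangular load w₀=18 kN/m (0→w₀ over full span):
  θ_2 = (w₀Lx²/4-w₀L²x/3-w₀x⁴/(24L))/EI = (18·4·(16/5)²/4-18·4²·(16/5)/3-18·(16/5)⁴/(24·4))/100000 = -2784/1953125 rad
Load 3 — applied couple M₀=-5 kN·m at a=8/5 m (b=L-a=12/5):
  θ_3 = M₀a/EI  [x>a] = (-5)·(8/5)/100000 = -1/12500 rad
Superposition: θ = Σ θ_i = -8977/5859375 rad ≈ -0.001532 rad

θ(16/5) = -8977/5859375 rad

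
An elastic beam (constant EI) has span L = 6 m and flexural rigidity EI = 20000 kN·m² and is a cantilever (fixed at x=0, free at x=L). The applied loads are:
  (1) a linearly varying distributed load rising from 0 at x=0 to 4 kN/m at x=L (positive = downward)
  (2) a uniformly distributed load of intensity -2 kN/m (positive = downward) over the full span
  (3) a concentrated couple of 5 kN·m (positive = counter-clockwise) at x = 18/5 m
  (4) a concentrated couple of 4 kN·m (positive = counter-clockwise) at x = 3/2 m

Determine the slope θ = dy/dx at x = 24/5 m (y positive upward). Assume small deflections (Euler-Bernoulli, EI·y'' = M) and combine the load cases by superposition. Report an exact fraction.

θ(24/5) = -897/1562500 rad

Load 1 — triangular load w₀=4 kN/m (0→w₀ over full span):
  θ_1 = (w₀Lx²/4-w₀L²x/3-w₀x⁴/(24L))/EI = (4·6·(24/5)²/4-4·6²·(24/5)/3-4·(24/5)⁴/(24·6))/20000 = -2088/390625 rad
Load 2 — uniform load w=-2 kN/m over full span:
  θ_2 = -wx(x²-3Lx+3L²)/(6EI) = -(-2)·(24/5)·((24/5)²-3·6·(24/5)+3·6²)/(6·20000) = 279/78125 rad
Load 3 — applied couple M₀=5 kN·m at a=18/5 m (b=L-a=12/5):
  θ_3 = M₀a/EI  [x>a] = 5·(18/5)/20000 = 9/10000 rad
Load 4 — applied couple M₀=4 kN·m at a=3/2 m (b=L-a=9/2):
  θ_4 = M₀a/EI  [x>a] = 4·(3/2)/20000 = 3/10000 rad
Superposition: θ = Σ θ_i = -897/1562500 rad ≈ -0.000574 rad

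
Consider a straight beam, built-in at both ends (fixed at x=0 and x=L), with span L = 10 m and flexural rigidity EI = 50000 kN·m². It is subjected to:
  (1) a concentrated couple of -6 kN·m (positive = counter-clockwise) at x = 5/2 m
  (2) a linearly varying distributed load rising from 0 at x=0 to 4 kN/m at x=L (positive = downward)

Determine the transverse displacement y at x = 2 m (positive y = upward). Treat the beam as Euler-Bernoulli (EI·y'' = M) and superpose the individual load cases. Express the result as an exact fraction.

y(2) = -6577/15000000 m

Load 1 — applied couple M₀=-6 kN·m at a=5/2 m (b=L-a=15/2):
  y_1 = (R_Ax³/6 - M_Ax²/2)/EI  [x≤a] with R_A=-27/40, M_A=9/8 = ((-27/40)·2³/6 - (9/8)·2²/2)/50000 = -63/1000000 m
Load 2 — triangular load w₀=4 kN/m (0→w₀ over full span):
  y_2 = -w₀x²(L-x)²(x+2L)/(120LEI) = -4·2²·(10-2)²·(2+2·10)/(120·10·50000) = -88/234375 m
Superposition: y = Σ y_i = -6577/15000000 m ≈ -0.000438 m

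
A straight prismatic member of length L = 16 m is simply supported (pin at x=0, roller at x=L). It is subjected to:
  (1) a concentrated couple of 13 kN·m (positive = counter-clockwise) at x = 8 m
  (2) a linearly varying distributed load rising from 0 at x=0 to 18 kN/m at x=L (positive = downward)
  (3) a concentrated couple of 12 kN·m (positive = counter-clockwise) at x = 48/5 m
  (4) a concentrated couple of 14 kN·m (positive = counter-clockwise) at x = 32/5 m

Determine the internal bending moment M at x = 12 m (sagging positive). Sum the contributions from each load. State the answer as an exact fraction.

M(12) = 969/4 kN·m

Load 1 — applied couple M₀=13 kN·m at a=8 m (b=L-a=8):
  M_1 = M₀x/L - M₀  [x>a] = 13·12/16 - 13 = -13/4 kN·m
Load 2 — triangular load w₀=18 kN/m (0→w₀ over full span):
  M_2 = w₀Lx/6 - w₀x³/(6L) = 18·16·12/6 - 18·12³/(6·16) = 252 kN·m
Load 3 — applied couple M₀=12 kN·m at a=48/5 m (b=L-a=32/5):
  M_3 = M₀x/L - M₀  [x>a] = 12·12/16 - 12 = -3 kN·m
Load 4 — applied couple M₀=14 kN·m at a=32/5 m (b=L-a=48/5):
  M_4 = M₀x/L - M₀  [x>a] = 14·12/16 - 14 = -7/2 kN·m
Superposition: M = Σ M_i = 969/4 kN·m ≈ 242.250000 kN·m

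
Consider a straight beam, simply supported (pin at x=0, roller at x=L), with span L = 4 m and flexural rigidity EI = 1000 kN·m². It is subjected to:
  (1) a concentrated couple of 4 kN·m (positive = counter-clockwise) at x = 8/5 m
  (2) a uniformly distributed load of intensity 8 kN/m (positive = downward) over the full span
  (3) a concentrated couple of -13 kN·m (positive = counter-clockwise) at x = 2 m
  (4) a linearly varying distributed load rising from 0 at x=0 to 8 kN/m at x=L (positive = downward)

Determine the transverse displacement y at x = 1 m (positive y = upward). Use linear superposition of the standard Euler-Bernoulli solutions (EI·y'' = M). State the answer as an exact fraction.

y(1) = -15647/600000 m

Load 1 — applied couple M₀=4 kN·m at a=8/5 m (b=L-a=12/5):
  y_1 = (M₀x³/(6L)+C₁x)/EI  [x≤a] with C₁=M₀(3b²-L²)/(6L)=16/75 = (4·1³/(6·4)+(16/75)·1)/1000 = 19/50000 m
Load 2 — uniform load w=8 kN/m over full span:
  y_2 = -wx(L³-2Lx²+x³)/(24EI) = -8·1·(4³-2·4·1²+1³)/(24·1000) = -19/1000 m
Load 3 — applied couple M₀=-13 kN·m at a=2 m (b=L-a=2):
  y_3 = (M₀x³/(6L)+C₁x)/EI  [x≤a] with C₁=M₀(3b²-L²)/(6L)=13/6 = ((-13)·1³/(6·4)+(13/6)·1)/1000 = 13/8000 m
Load 4 — triangular load w₀=8 kN/m (0→w₀ over full span):
  y_4 = -w₀x(7L⁴-10L²x²+3x⁴)/(360LEI) = -8·1·(7·4⁴-10·4²·1²+3·1⁴)/(360·4·1000) = -109/12000 m
Superposition: y = Σ y_i = -15647/600000 m ≈ -0.026078 m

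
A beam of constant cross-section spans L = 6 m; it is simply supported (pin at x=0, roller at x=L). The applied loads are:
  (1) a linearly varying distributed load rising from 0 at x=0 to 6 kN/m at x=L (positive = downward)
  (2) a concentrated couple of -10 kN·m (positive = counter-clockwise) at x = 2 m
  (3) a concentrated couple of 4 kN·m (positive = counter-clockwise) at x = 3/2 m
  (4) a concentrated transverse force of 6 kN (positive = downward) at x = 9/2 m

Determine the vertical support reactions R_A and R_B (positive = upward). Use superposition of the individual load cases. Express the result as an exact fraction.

R_A = 13/2 kN, R_B = 35/2 kN

Load 1 — triangular load w₀=6 kN/m (0→w₀ over full span):
  R_A = w₀L/6 = 6·6/6 = 6 kN
  R_B = w₀L/3 = 6·6/3 = 12 kN
Load 2 — applied couple M₀=-10 kN·m at a=2 m (b=L-a=4):
  R_A = M₀/L = (-10)/6 = -5/3 kN
  R_B = -M₀/L = -(-10)/6 = 5/3 kN
Load 3 — applied couple M₀=4 kN·m at a=3/2 m (b=L-a=9/2):
  R_A = M₀/L = 4/6 = 2/3 kN
  R_B = -M₀/L = -4/6 = -2/3 kN
Load 4 — point force P=6 kN at a=9/2 m (b=L-a=3/2):
  R_A = Pb/L = 6·(3/2)/6 = 3/2 kN
  R_B = Pa/L = 6·(9/2)/6 = 9/2 kN
Superposition: R_A = 13/2 kN, R_B = 35/2 kN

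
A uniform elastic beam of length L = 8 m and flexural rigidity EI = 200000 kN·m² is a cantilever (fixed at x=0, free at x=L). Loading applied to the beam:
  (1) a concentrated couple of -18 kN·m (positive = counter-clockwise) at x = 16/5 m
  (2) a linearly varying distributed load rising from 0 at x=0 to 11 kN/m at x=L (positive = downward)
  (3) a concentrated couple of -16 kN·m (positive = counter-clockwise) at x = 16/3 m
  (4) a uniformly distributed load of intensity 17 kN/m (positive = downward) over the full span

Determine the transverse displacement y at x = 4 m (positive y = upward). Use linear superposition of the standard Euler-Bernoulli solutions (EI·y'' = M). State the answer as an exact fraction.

Load 1 — applied couple M₀=-18 kN·m at a=16/5 m (b=L-a=24/5):
  y_1 = M₀a(2x-a)/(2EI)  [x>a] = (-18)·(16/5)·(2·4-(16/5))/(2·200000) = -54/78125 m
Load 2 — triangular load w₀=11 kN/m (0→w₀ over full span):
  y_2 = (w₀Lx³/12-w₀L²x²/6-w₀x⁵/(120L))/EI = (11·8·4³/12-11·8²·4²/6-11·4⁵/(120·8))/200000 = -1331/187500 m
Load 3 — applied couple M₀=-16 kN·m at a=16/3 m (b=L-a=8/3):
  y_3 = M₀x²/(2EI)  [x≤a] = (-16)·4²/(2·200000) = -2/3125 m
Load 4 — uniform load w=17 kN/m over full span:
  y_4 = -wx²(x²-4Lx+6L²)/(24EI) = -17·4²·(4²-4·8·4+6·8²)/(24·200000) = -289/18750 m
Superposition: y = Σ y_i = -7451/312500 m ≈ -0.023843 m

y(4) = -7451/312500 m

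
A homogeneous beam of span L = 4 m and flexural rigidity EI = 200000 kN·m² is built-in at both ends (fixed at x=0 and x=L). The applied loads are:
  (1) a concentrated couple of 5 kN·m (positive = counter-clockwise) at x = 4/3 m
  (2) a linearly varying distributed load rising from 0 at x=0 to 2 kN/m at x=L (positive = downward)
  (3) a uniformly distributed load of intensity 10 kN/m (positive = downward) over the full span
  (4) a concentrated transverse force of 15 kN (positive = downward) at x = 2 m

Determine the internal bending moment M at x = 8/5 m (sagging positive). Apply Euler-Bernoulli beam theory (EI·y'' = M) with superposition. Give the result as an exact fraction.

Load 1 — applied couple M₀=5 kN·m at a=4/3 m (b=L-a=8/3):
  M_1 = R_Ax - M_A - M₀  [x>a] with R_A=5/3, M_A=0 = (5/3)·(8/5) - 0 - 5 = -7/3 kN·m
Load 2 — triangular load w₀=2 kN/m (0→w₀ over full span):
  M_2 = 3w₀Lx/20 - w₀L²/30 - w₀x³/(6L) = 3·2·4·(8/5)/20 - 2·4²/30 - 2·(8/5)³/(6·4) = 64/125 kN·m
Load 3 — uniform load w=10 kN/m over full span:
  M_3 = wLx/2 - wL²/12 - wx²/2 = 10·4·(8/5)/2 - 10·4²/12 - 10·(8/5)²/2 = 88/15 kN·m
Load 4 — point force P=15 kN at a=2 m (b=L-a=2):
  M_4 = Pb²(3a+b)x/L³ - Pab²/L²  [x≤a] = 15·2²·(3·2+2)·(8/5)/4³ - 15·2·2²/4² = 9/2 kN·m
Superposition: M = Σ M_i = 6409/750 kN·m ≈ 8.545333 kN·m

M(8/5) = 6409/750 kN·m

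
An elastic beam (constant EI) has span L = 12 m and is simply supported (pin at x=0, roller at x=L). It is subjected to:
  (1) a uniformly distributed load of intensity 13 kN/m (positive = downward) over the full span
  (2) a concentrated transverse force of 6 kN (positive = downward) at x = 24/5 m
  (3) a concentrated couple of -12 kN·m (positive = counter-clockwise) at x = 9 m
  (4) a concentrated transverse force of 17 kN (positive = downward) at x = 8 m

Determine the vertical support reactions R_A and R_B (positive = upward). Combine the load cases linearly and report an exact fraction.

Load 1 — uniform load w=13 kN/m over full span:
  R_A = wL/2 = 13·12/2 = 78 kN
  R_B = wL/2 = 13·12/2 = 78 kN
Load 2 — point force P=6 kN at a=24/5 m (b=L-a=36/5):
  R_A = Pb/L = 6·(36/5)/12 = 18/5 kN
  R_B = Pa/L = 6·(24/5)/12 = 12/5 kN
Load 3 — applied couple M₀=-12 kN·m at a=9 m (b=L-a=3):
  R_A = M₀/L = (-12)/12 = -1 kN
  R_B = -M₀/L = -(-12)/12 = 1 kN
Load 4 — point force P=17 kN at a=8 m (b=L-a=4):
  R_A = Pb/L = 17·4/12 = 17/3 kN
  R_B = Pa/L = 17·8/12 = 34/3 kN
Superposition: R_A = 1294/15 kN, R_B = 1391/15 kN

R_A = 1294/15 kN, R_B = 1391/15 kN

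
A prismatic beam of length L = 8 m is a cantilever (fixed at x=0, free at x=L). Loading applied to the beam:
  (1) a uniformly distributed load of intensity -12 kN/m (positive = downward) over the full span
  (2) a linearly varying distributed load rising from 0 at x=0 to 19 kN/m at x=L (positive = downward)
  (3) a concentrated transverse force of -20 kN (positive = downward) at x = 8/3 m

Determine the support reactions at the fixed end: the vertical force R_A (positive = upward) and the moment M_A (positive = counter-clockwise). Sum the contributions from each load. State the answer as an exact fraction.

R_A = -40 kN, M_A = -32 kN·m

Load 1 — uniform load w=-12 kN/m over full span:
  R_A = wL = (-12)·8 = -96 kN
  M_A = wL²/2 = (-12)·8²/2 = -384 kN·m
Load 2 — triangular load w₀=19 kN/m (0→w₀ over full span):
  R_A = w₀L/2 = 19·8/2 = 76 kN
  M_A = w₀L²/3 = 19·8²/3 = 1216/3 kN·m
Load 3 — point force P=-20 kN at a=8/3 m (b=L-a=16/3):
  R_A = P = (-20) = -20 kN
  M_A = Pa = (-20)·(8/3) = -160/3 kN·m
Superposition: R_A = -40 kN, M_A = -32 kN·m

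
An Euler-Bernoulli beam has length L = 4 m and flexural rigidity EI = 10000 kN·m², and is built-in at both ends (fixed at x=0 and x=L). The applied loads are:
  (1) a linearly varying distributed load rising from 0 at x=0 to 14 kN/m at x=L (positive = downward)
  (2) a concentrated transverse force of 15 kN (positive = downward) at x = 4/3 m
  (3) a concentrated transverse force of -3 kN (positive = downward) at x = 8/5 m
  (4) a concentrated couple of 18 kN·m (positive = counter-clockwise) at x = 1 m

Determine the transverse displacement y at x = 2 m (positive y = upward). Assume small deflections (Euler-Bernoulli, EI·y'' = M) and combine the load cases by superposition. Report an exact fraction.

y(2) = -20077/67500000 m

Load 1 — triangular load w₀=14 kN/m (0→w₀ over full span):
  y_1 = -w₀x²(L-x)²(x+2L)/(120LEI) = -14·2²·(4-2)²·(2+2·4)/(120·4·10000) = -7/15000 m
Load 2 — point force P=15 kN at a=4/3 m (b=L-a=8/3):
  y_2 = -Pa²(L-x)²(3bL-(3b+a)(L-x))/(6L³EI)  [x>a] = -15·(4/3)²·(4-2)²·(3·(8/3)·4-(3·(8/3)+(4/3))·(4-2))/(6·4³·10000) = -1/2700 m
Load 3 — point force P=-3 kN at a=8/5 m (b=L-a=12/5):
  y_3 = -Pa²(L-x)²(3bL-(3b+a)(L-x))/(6L³EI)  [x>a] = -(-3)·(8/5)²·(4-2)²·(3·(12/5)·4-(3·(12/5)+(8/5))·(4-2))/(6·4³·10000) = 7/78125 m
Load 4 — applied couple M₀=18 kN·m at a=1 m (b=L-a=3):
  y_4 = (R_Ax³/6 - M_Ax²/2 - M₀(x-a)²/2)/EI  [x>a] with R_A=81/16, M_A=-27/8 = ((81/16)·2³/6 - (-27/8)·2²/2 - 18·(2-1)²/2)/10000 = 9/20000 m
Superposition: y = Σ y_i = -20077/67500000 m ≈ -0.000297 m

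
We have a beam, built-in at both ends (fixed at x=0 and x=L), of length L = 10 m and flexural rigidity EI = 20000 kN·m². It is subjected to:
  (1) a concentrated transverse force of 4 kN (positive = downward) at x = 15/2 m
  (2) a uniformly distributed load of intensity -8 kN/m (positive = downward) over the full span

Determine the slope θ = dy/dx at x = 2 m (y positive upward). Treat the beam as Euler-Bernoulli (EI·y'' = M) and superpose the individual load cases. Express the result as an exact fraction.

Load 1 — point force P=4 kN at a=15/2 m (b=L-a=5/2):
  θ_1 = -Pb²x(2aL-(3a+b)x)/(2L³EI)  [x≤a] = -4·(5/2)²·2·(2·(15/2)·10-(3·(15/2)+(5/2))·2)/(2·10³·20000) = -1/8000 rad
Load 2 — uniform load w=-8 kN/m over full span:
  θ_2 = -wx(L-x)(L-2x)/(12EI) = -(-8)·2·(10-2)·(10-2·2)/(12·20000) = 2/625 rad
Superposition: θ = Σ θ_i = 123/40000 rad ≈ 0.003075 rad

θ(2) = 123/40000 rad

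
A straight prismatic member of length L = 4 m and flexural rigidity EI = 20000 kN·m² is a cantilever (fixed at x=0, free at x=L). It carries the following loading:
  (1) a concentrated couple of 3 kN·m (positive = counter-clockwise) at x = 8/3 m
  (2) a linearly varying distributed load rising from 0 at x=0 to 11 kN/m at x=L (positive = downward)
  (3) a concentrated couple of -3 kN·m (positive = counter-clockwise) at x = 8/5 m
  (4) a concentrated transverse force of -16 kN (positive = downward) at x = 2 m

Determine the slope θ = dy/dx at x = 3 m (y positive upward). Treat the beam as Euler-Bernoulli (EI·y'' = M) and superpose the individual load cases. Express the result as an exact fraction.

Load 1 — applied couple M₀=3 kN·m at a=8/3 m (b=L-a=4/3):
  θ_1 = M₀a/EI  [x>a] = 3·(8/3)/20000 = 1/2500 rad
Load 2 — triangular load w₀=11 kN/m (0→w₀ over full span):
  θ_2 = (w₀Lx²/4-w₀L²x/3-w₀x⁴/(24L))/EI = (11·4·3²/4-11·4²·3/3-11·3⁴/(24·4))/20000 = -2761/640000 rad
Load 3 — applied couple M₀=-3 kN·m at a=8/5 m (b=L-a=12/5):
  θ_3 = M₀a/EI  [x>a] = (-3)·(8/5)/20000 = -3/12500 rad
Load 4 — point force P=-16 kN at a=2 m (b=L-a=2):
  θ_4 = -Pa²/(2EI)  [x>a] = -(-16)·2²/(2·20000) = 1/625 rad
Superposition: θ = Σ θ_i = -8173/3200000 rad ≈ -0.002554 rad

θ(3) = -8173/3200000 rad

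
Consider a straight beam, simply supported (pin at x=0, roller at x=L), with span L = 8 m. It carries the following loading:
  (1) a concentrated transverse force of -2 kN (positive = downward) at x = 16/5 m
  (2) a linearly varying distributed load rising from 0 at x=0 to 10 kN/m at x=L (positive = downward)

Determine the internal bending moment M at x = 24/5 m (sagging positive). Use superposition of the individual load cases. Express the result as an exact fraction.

M(24/5) = 192/5 kN·m

Load 1 — point force P=-2 kN at a=16/5 m (b=L-a=24/5):
  M_1 = Pa(L-x)/L  [x>a] = (-2)·(16/5)·(8-(24/5))/8 = -64/25 kN·m
Load 2 — triangular load w₀=10 kN/m (0→w₀ over full span):
  M_2 = w₀Lx/6 - w₀x³/(6L) = 10·8·(24/5)/6 - 10·(24/5)³/(6·8) = 1024/25 kN·m
Superposition: M = Σ M_i = 192/5 kN·m ≈ 38.400000 kN·m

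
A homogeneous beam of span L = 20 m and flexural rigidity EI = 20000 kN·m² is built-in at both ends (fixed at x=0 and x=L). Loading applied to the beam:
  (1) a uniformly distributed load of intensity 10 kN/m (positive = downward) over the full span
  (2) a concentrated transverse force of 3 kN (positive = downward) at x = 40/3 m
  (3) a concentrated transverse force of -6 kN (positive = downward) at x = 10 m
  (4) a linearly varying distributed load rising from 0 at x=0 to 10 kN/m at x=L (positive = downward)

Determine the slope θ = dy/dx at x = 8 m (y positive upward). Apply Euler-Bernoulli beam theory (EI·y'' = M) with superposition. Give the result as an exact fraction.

θ(8) = -187/7500 rad

Load 1 — uniform load w=10 kN/m over full span:
  θ_1 = -wx(L-x)(L-2x)/(12EI) = -10·8·(20-8)·(20-2·8)/(12·20000) = -2/125 rad
Load 2 — point force P=3 kN at a=40/3 m (b=L-a=20/3):
  θ_2 = -Pb²x(2aL-(3a+b)x)/(2L³EI)  [x≤a] = -3·(20/3)²·8·(2·(40/3)·20-(3·(40/3)+(20/3))·8)/(2·20³·20000) = -1/1875 rad
Load 3 — point force P=-6 kN at a=10 m (b=L-a=10):
  θ_3 = -Pb²x(2aL-(3a+b)x)/(2L³EI)  [x≤a] = -(-6)·10²·8·(2·10·20-(3·10+10)·8)/(2·20³·20000) = 3/2500 rad
Load 4 — triangular load w₀=10 kN/m (0→w₀ over full span):
  θ_4 = -w₀(2x(L-x)(L-2x)(x+2L)+x²(L-x)²)/(120LEI) = -10·(2·8·(20-8)·(20-2·8)·(8+2·20)+8²·(20-8)²)/(120·20·20000) = -6/625 rad
Superposition: θ = Σ θ_i = -187/7500 rad ≈ -0.024933 rad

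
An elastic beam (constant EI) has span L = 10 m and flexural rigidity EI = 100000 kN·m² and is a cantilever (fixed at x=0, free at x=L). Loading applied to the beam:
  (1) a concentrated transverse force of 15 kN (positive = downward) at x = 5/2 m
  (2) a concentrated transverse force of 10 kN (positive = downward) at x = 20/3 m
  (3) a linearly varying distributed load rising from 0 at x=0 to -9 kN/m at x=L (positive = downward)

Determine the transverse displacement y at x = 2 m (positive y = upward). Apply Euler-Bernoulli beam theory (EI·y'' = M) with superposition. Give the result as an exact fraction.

y(2) = 9131/2500000 m

Load 1 — point force P=15 kN at a=5/2 m (b=L-a=15/2):
  y_1 = -Px²(3a-x)/(6EI)  [x≤a] = -15·2²·(3·(5/2)-2)/(6·100000) = -11/20000 m
Load 2 — point force P=10 kN at a=20/3 m (b=L-a=10/3):
  y_2 = -Px²(3a-x)/(6EI)  [x≤a] = -10·2²·(3·(20/3)-2)/(6·100000) = -3/2500 m
Load 3 — triangular load w₀=-9 kN/m (0→w₀ over full span):
  y_3 = (w₀Lx³/12-w₀L²x²/6-w₀x⁵/(120L))/EI = ((-9)·10·2³/12-(-9)·10²·2²/6-(-9)·2⁵/(120·10))/100000 = 6753/1250000 m
Superposition: y = Σ y_i = 9131/2500000 m ≈ 0.003652 m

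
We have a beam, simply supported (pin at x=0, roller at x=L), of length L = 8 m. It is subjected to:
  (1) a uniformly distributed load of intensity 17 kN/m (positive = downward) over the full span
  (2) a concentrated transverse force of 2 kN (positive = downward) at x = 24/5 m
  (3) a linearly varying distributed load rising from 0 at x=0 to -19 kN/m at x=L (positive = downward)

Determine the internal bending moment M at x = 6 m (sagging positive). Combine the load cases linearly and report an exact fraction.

Load 1 — uniform load w=17 kN/m over full span:
  M_1 = wx(L-x)/2 = 17·6·(8-6)/2 = 102 kN·m
Load 2 — point force P=2 kN at a=24/5 m (b=L-a=16/5):
  M_2 = Pa(L-x)/L  [x>a] = 2·(24/5)·(8-6)/8 = 12/5 kN·m
Load 3 — triangular load w₀=-19 kN/m (0→w₀ over full span):
  M_3 = w₀Lx/6 - w₀x³/(6L) = (-19)·8·6/6 - (-19)·6³/(6·8) = -133/2 kN·m
Superposition: M = Σ M_i = 379/10 kN·m ≈ 37.900000 kN·m

M(6) = 379/10 kN·m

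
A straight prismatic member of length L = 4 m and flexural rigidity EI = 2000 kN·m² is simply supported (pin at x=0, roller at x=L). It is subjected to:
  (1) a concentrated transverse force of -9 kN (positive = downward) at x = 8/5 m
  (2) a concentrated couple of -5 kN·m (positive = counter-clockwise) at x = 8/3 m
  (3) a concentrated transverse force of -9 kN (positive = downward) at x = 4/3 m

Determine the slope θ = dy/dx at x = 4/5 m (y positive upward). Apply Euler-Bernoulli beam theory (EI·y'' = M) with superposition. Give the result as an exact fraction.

θ(4/5) = 9157/1125000 rad

Load 1 — point force P=-9 kN at a=8/5 m (b=L-a=12/5):
  θ_1 = -Pb(L²-b²-3x²)/(6LEI)  [x≤a] = -(-9)·(12/5)·(4²-(12/5)²-3·(4/5)²)/(6·4·2000) = 117/31250 rad
Load 2 — applied couple M₀=-5 kN·m at a=8/3 m (b=L-a=4/3):
  θ_2 = (M₀x²/(2L)+C₁)/EI  [x≤a] with C₁=M₀(3b²-L²)/(6L)=20/9 = ((-5)·(4/5)²/(2·4)+(20/9))/2000 = 41/45000 rad
Load 3 — point force P=-9 kN at a=4/3 m (b=L-a=8/3):
  θ_3 = -Pb(L²-b²-3x²)/(6LEI)  [x≤a] = -(-9)·(8/3)·(4²-(8/3)²-3·(4/5)²)/(6·4·2000) = 98/28125 rad
Superposition: θ = Σ θ_i = 9157/1125000 rad ≈ 0.008140 rad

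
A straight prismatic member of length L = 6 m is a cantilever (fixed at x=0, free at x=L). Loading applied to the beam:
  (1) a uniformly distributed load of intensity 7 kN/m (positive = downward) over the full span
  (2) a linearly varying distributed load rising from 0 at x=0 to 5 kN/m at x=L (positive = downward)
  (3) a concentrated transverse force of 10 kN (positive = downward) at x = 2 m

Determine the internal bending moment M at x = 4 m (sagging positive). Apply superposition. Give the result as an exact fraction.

M(4) = -206/9 kN·m

Load 1 — uniform load w=7 kN/m over full span:
  M_1 = -w(L-x)²/2 = -7·(6-4)²/2 = -14 kN·m
Load 2 — triangular load w₀=5 kN/m (0→w₀ over full span):
  M_2 = w₀Lx/2 - w₀L²/3 - w₀x³/(6L) = 5·6·4/2 - 5·6²/3 - 5·4³/(6·6) = -80/9 kN·m
Load 3 — point force P=10 kN at a=2 m (b=L-a=4):
  M_3 = 0  [x>a] = 0 kN·m
Superposition: M = Σ M_i = -206/9 kN·m ≈ -22.888889 kN·m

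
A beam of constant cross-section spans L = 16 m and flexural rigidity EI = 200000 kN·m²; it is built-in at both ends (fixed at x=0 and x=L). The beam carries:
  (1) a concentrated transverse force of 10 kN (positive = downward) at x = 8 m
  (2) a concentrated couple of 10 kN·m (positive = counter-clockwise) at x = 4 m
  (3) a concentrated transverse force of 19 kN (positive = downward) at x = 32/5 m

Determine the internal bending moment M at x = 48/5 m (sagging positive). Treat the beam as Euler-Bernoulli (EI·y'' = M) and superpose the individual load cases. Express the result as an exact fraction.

M(48/5) = 121221/5000 kN·m

Load 1 — point force P=10 kN at a=8 m (b=L-a=8):
  M_1 = Pa²(a+3b)(L-x)/L³ - Pa²b/L²  [x>a] = 10·8²·(8+3·8)·(16-(48/5))/16³ - 10·8²·8/16² = 12 kN·m
Load 2 — applied couple M₀=10 kN·m at a=4 m (b=L-a=12):
  M_2 = R_Ax - M_A - M₀  [x>a] with R_A=45/64, M_A=-15/8 = (45/64)·(48/5) - (-15/8) - 10 = -11/8 kN·m
Load 3 — point force P=19 kN at a=32/5 m (b=L-a=48/5):
  M_3 = Pa²(a+3b)(L-x)/L³ - Pa²b/L²  [x>a] = 19·(32/5)²·((32/5)+3·(48/5))·(16-(48/5))/16³ - 19·(32/5)²·(48/5)/16² = 8512/625 kN·m
Superposition: M = Σ M_i = 121221/5000 kN·m ≈ 24.244200 kN·m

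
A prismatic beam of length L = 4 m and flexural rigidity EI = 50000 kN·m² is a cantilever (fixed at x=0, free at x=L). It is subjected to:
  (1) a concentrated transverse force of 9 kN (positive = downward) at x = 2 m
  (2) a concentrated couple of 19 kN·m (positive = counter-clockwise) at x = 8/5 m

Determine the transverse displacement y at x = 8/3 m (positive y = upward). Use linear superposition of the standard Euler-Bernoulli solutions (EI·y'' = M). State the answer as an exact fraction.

y(8/3) = 389/937500 m

Load 1 — point force P=9 kN at a=2 m (b=L-a=2):
  y_1 = -Pa²(3x-a)/(6EI)  [x>a] = -9·2²·(3·(8/3)-2)/(6·50000) = -9/12500 m
Load 2 — applied couple M₀=19 kN·m at a=8/5 m (b=L-a=12/5):
  y_2 = M₀a(2x-a)/(2EI)  [x>a] = 19·(8/5)·(2·(8/3)-(8/5))/(2·50000) = 266/234375 m
Superposition: y = Σ y_i = 389/937500 m ≈ 0.000415 m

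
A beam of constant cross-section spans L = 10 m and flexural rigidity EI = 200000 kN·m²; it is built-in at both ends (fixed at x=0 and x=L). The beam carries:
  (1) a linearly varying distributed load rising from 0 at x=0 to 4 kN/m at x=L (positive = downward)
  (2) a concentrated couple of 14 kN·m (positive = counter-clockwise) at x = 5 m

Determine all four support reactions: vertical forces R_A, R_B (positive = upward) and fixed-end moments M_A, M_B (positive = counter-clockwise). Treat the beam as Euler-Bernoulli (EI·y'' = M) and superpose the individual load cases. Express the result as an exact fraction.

R_A = 81/10 kN, M_A = 101/6 kN·m, R_B = 119/10 kN, M_B = -33/2 kN·m

Load 1 — triangular load w₀=4 kN/m (0→w₀ over full span):
  R_A = 3w₀L/20 = 3·4·10/20 = 6 kN
  M_A = w₀L²/30 = 4·10²/30 = 40/3 kN·m
  R_B = 7w₀L/20 = 7·4·10/20 = 14 kN
  M_B = -w₀L²/20 = -4·10²/20 = -20 kN·m
Load 2 — applied couple M₀=14 kN·m at a=5 m (b=L-a=5):
  R_A = 6M₀ab/L³ = 6·14·5·5/10³ = 21/10 kN
  M_A = M₀b(2a-b)/L² = 14·5·(2·5-5)/10² = 7/2 kN·m
  R_B = -6M₀ab/L³ = -6·14·5·5/10³ = -21/10 kN
  M_B = M₀a(2b-a)/L² = 14·5·(2·5-5)/10² = 7/2 kN·m
Superposition: R_A = 81/10 kN, M_A = 101/6 kN·m, R_B = 119/10 kN, M_B = -33/2 kN·m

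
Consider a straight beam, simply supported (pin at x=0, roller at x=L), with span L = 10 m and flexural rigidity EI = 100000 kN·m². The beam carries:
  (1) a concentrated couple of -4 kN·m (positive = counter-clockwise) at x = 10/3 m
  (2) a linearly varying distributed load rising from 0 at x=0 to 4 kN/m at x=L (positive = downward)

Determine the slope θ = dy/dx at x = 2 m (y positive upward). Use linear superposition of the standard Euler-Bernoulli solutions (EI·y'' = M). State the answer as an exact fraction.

θ(2) = -127/187500 rad

Load 1 — applied couple M₀=-4 kN·m at a=10/3 m (b=L-a=20/3):
  θ_1 = (M₀x²/(2L)+C₁)/EI  [x≤a] with C₁=M₀(3b²-L²)/(6L)=-20/9 = ((-4)·2²/(2·10)+(-20/9))/100000 = -17/562500 rad
Load 2 — triangular load w₀=4 kN/m (0→w₀ over full span):
  θ_2 = -w₀(7L⁴-30L²x²+15x⁴)/(360LEI) = -4·(7·10⁴-30·10²·2²+15·2⁴)/(360·10·100000) = -91/140625 rad
Superposition: θ = Σ θ_i = -127/187500 rad ≈ -0.000677 rad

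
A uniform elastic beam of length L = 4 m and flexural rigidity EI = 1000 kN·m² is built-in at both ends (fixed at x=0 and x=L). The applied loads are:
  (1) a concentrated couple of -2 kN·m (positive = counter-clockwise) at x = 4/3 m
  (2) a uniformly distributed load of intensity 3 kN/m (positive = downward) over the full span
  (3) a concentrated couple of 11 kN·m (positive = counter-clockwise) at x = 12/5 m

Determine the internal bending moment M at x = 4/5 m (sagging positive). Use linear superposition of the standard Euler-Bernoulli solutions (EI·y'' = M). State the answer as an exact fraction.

M(4/5) = -392/375 kN·m

Load 1 — applied couple M₀=-2 kN·m at a=4/3 m (b=L-a=8/3):
  M_1 = R_Ax - M_A  [x≤a] with R_A=-2/3, M_A=0 = (-2/3)·(4/5) - 0 = -8/15 kN·m
Load 2 — uniform load w=3 kN/m over full span:
  M_2 = wLx/2 - wL²/12 - wx²/2 = 3·4·(4/5)/2 - 3·4²/12 - 3·(4/5)²/2 = -4/25 kN·m
Load 3 — applied couple M₀=11 kN·m at a=12/5 m (b=L-a=8/5):
  M_3 = R_Ax - M_A  [x≤a] with R_A=99/25, M_A=88/25 = (99/25)·(4/5) - (88/25) = -44/125 kN·m
Superposition: M = Σ M_i = -392/375 kN·m ≈ -1.045333 kN·m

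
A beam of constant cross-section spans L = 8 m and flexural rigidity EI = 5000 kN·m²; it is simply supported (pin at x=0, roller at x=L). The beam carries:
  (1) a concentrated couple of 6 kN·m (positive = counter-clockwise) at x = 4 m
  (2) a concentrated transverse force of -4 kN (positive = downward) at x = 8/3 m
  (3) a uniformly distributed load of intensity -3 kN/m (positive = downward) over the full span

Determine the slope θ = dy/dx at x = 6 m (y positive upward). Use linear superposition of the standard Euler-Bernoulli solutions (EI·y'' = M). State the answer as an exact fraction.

θ(6) = -353/32400 rad

Load 1 — applied couple M₀=6 kN·m at a=4 m (b=L-a=4):
  θ_1 = (M₀x²/(2L)-M₀(x-a)+C₁)/EI  [x>a] with C₁=M₀(3b²-L²)/(6L)=-2 = (6·6²/(2·8)-6·(6-4)+(-2))/5000 = -1/10000 rad
Load 2 — point force P=-4 kN at a=8/3 m (b=L-a=16/3):
  θ_2 = -Pa(2L²-6Lx+3x²+a²)/(6LEI)  [x>a] = -(-4)·(8/3)·(2·8²-6·8·6+3·6²+(8/3)²)/(6·8·5000) = -101/50625 rad
Load 3 — uniform load w=-3 kN/m over full span:
  θ_3 = -w(L³-6Lx²+4x³)/(24EI) = -(-3)·(8³-6·8·6²+4·6³)/(24·5000) = -11/1250 rad
Superposition: θ = Σ θ_i = -353/32400 rad ≈ -0.010895 rad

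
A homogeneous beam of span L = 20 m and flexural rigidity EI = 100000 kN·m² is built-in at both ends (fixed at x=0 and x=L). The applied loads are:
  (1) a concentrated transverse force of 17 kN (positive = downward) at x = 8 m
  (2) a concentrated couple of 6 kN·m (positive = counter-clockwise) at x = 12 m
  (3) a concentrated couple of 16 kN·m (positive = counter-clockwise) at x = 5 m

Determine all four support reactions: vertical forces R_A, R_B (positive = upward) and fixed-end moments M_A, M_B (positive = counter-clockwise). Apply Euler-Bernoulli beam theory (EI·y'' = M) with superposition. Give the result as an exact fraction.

Load 1 — point force P=17 kN at a=8 m (b=L-a=12):
  R_A = Pb²(3a+b)/L³ = 17·12²·(3·8+12)/20³ = 1377/125 kN
  M_A = Pab²/L² = 17·8·12²/20² = 1224/25 kN·m
  R_B = Pa²(a+3b)/L³ = 17·8²·(8+3·12)/20³ = 748/125 kN
  M_B = -Pa²b/L² = -17·8²·12/20² = -816/25 kN·m
Load 2 — applied couple M₀=6 kN·m at a=12 m (b=L-a=8):
  R_A = 6M₀ab/L³ = 6·6·12·8/20³ = 54/125 kN
  M_A = M₀b(2a-b)/L² = 6·8·(2·12-8)/20² = 48/25 kN·m
  R_B = -6M₀ab/L³ = -6·6·12·8/20³ = -54/125 kN
  M_B = M₀a(2b-a)/L² = 6·12·(2·8-12)/20² = 18/25 kN·m
Load 3 — applied couple M₀=16 kN·m at a=5 m (b=L-a=15):
  R_A = 6M₀ab/L³ = 6·16·5·15/20³ = 9/10 kN
  M_A = M₀b(2a-b)/L² = 16·15·(2·5-15)/20² = -3 kN·m
  R_B = -6M₀ab/L³ = -6·16·5·15/20³ = -9/10 kN
  M_B = M₀a(2b-a)/L² = 16·5·(2·15-5)/20² = 5 kN·m
Superposition: R_A = 3087/250 kN, M_A = 1197/25 kN·m, R_B = 1163/250 kN, M_B = -673/25 kN·m

R_A = 3087/250 kN, M_A = 1197/25 kN·m, R_B = 1163/250 kN, M_B = -673/25 kN·m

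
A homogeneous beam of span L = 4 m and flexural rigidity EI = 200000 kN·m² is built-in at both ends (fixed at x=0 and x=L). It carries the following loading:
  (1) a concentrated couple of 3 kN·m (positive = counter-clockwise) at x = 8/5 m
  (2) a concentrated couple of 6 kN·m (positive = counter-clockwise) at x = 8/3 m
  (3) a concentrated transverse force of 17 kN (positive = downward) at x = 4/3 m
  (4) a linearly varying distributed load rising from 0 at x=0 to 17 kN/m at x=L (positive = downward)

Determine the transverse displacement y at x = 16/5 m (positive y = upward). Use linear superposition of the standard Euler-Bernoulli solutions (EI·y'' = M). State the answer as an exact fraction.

Load 1 — applied couple M₀=3 kN·m at a=8/5 m (b=L-a=12/5):
  y_1 = (R_Ax³/6 - M_Ax²/2 - M₀(x-a)²/2)/EI  [x>a] with R_A=27/25, M_A=9/25 = ((27/25)·(16/5)³/6 - (9/25)·(16/5)²/2 - 3·((16/5)-(8/5))²/2)/200000 = 21/19531250 m
Load 2 — applied couple M₀=6 kN·m at a=8/3 m (b=L-a=4/3):
  y_2 = (R_Ax³/6 - M_Ax²/2 - M₀(x-a)²/2)/EI  [x>a] with R_A=2, M_A=2 = (2·(16/5)³/6 - 2·(16/5)²/2 - 6·((16/5)-(8/3))²/2)/200000 = -1/1171875 m
Load 3 — point force P=17 kN at a=4/3 m (b=L-a=8/3):
  y_3 = -Pa²(L-x)²(3bL-(3b+a)(L-x))/(6L³EI)  [x>a] = -17·(4/3)²·(4-(16/5))²·(3·(8/3)·4-(3·(8/3)+(4/3))·(4-(16/5)))/(6·4³·200000) = -391/63281250 m
Load 4 — triangular load w₀=17 kN/m (0→w₀ over full span):
  y_4 = -w₀x²(L-x)²(x+2L)/(120LEI) = -17·(16/5)²·(4-(16/5))²·((16/5)+2·4)/(120·4·200000) = -1904/146484375 m
Superposition: y = Σ y_i = -74968/3955078125 m ≈ -0.000019 m

y(16/5) = -74968/3955078125 m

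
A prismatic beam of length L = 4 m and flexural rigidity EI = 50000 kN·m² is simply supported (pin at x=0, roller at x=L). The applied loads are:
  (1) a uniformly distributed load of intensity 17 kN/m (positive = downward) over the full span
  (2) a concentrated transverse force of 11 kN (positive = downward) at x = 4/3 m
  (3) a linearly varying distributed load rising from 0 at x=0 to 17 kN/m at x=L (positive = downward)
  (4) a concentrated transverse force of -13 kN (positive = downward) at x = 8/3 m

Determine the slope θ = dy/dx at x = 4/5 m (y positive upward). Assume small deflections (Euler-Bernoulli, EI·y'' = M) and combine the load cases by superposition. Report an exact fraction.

Load 1 — uniform load w=17 kN/m over full span:
  θ_1 = -w(L³-6Lx²+4x³)/(24EI) = -17·(4³-6·4·(4/5)²+4·(4/5)³)/(24·50000) = -561/781250 rad
Load 2 — point force P=11 kN at a=4/3 m (b=L-a=8/3):
  θ_2 = -Pb(L²-b²-3x²)/(6LEI)  [x≤a] = -11·(8/3)·(4²-(8/3)²-3·(4/5)²)/(6·4·50000) = -1078/6328125 rad
Load 3 — triangular load w₀=17 kN/m (0→w₀ over full span):
  θ_3 = -w₀(7L⁴-30L²x²+15x⁴)/(360LEI) = -17·(7·4⁴-30·4²·(4/5)²+15·(4/5)⁴)/(360·4·50000) = -6188/17578125 rad
Load 4 — point force P=-13 kN at a=8/3 m (b=L-a=4/3):
  θ_4 = -Pb(L²-b²-3x²)/(6LEI)  [x≤a] = -(-13)·(4/3)·(4²-(4/3)²-3·(4/5)²)/(6·4·50000) = 2249/12656250 rad
Superposition: θ = Σ θ_i = -56044/52734375 rad ≈ -0.001063 rad

θ(4/5) = -56044/52734375 rad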